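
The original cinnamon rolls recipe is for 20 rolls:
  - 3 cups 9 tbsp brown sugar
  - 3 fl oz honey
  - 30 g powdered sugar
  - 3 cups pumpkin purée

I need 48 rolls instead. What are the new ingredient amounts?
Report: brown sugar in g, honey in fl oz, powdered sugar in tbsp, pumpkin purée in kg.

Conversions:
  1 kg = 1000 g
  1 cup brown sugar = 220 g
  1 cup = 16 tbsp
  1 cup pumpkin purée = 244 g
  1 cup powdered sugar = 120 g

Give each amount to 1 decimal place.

brown sugar: 1881.0 g; honey: 7.2 fl oz; powdered sugar: 9.6 tbsp; pumpkin purée: 1.8 kg

Scaling factor: 48/20 = 12/5 = 2.4.
brown sugar: (3 cup + 9 tbsp = 3.5625 cup) × 12/5 × 220 g/cup = 1881.0 g
honey: 3 fl oz × 12/5 = 7.2 fl oz
powdered sugar: 30 g × 12/5 ÷ 120 g/cup × 16 tbsp/cup = 9.6 tbsp
pumpkin purée: 3 cup × 12/5 × 244 g/cup ÷ 1000 g/kg ≈ 1.8 kg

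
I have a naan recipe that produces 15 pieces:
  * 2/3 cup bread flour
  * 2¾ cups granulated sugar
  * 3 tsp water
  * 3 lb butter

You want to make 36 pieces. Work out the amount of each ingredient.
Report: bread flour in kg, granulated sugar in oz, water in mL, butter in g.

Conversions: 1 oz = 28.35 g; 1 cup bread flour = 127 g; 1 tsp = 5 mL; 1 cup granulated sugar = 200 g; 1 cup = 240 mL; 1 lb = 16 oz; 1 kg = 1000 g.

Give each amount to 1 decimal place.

Scaling factor: 36/15 = 12/5 = 2.4.
bread flour: 2/3 cup × 12/5 × 127 g/cup ÷ 1000 g/kg ≈ 0.2 kg
granulated sugar: 2.75 cup × 12/5 × 200 g/cup ÷ 28.35 g/oz ≈ 46.6 oz
water: 3 tsp × 12/5 × 5 mL/tsp = 36.0 mL
butter: 3 lb × 12/5 × 16 oz/lb × 28.35 g/oz ≈ 3265.9 g

bread flour: 0.2 kg; granulated sugar: 46.6 oz; water: 36.0 mL; butter: 3265.9 g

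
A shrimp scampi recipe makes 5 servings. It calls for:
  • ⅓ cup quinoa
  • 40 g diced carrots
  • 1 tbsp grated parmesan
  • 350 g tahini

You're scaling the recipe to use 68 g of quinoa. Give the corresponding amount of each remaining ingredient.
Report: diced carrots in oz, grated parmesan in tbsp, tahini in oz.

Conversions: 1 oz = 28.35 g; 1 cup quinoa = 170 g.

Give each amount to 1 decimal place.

The original recipe has 170/3 g of quinoa, so the scaling factor is 68 ÷ 170/3 = 6/5 = 1.2.
diced carrots: 40 g × 6/5 ÷ 28.35 g/oz ≈ 1.7 oz
grated parmesan: 1 tbsp × 6/5 = 1.2 tbsp
tahini: 350 g × 6/5 ÷ 28.35 g/oz ≈ 14.8 oz

diced carrots: 1.7 oz; grated parmesan: 1.2 tbsp; tahini: 14.8 oz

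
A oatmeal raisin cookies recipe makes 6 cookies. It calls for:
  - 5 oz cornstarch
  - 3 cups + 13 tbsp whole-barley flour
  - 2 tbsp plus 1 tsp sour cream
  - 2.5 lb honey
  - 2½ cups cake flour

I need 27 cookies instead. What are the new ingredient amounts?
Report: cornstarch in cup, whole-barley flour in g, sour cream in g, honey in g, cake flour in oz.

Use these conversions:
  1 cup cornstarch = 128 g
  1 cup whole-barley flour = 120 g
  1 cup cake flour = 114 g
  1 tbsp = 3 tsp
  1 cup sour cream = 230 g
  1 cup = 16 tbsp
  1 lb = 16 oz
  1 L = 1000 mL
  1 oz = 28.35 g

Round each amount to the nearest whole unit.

cornstarch: 5 cup; whole-barley flour: 2059 g; sour cream: 151 g; honey: 5103 g; cake flour: 45 oz

Scaling factor: 27/6 = 9/2 = 4.5.
cornstarch: 5 oz × 9/2 × 28.35 g/oz ÷ 128 g/cup ≈ 5 cup
whole-barley flour: (3 cup + 13 tbsp = 3.8125 cup) × 9/2 × 120 g/cup ≈ 2059 g
sour cream: (2 tbsp + 1 tsp = 7/3 tbsp) × 9/2 ÷ 16 tbsp/cup × 230 g/cup ≈ 151 g
honey: 2.5 lb × 9/2 × 16 oz/lb × 28.35 g/oz = 5103 g
cake flour: 2.5 cup × 9/2 × 114 g/cup ÷ 28.35 g/oz ≈ 45 oz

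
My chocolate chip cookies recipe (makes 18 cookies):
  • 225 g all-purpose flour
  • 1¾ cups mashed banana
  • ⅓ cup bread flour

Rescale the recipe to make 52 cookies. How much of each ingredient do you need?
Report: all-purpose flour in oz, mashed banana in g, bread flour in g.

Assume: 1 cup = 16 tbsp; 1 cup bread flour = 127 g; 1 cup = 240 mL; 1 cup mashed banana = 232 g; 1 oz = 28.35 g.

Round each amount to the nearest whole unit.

all-purpose flour: 23 oz; mashed banana: 1173 g; bread flour: 122 g

Scaling factor: 52/18 = 26/9.
all-purpose flour: 225 g × 26/9 ÷ 28.35 g/oz ≈ 23 oz
mashed banana: 1.75 cup × 26/9 × 232 g/cup ≈ 1173 g
bread flour: 1/3 cup × 26/9 × 127 g/cup ≈ 122 g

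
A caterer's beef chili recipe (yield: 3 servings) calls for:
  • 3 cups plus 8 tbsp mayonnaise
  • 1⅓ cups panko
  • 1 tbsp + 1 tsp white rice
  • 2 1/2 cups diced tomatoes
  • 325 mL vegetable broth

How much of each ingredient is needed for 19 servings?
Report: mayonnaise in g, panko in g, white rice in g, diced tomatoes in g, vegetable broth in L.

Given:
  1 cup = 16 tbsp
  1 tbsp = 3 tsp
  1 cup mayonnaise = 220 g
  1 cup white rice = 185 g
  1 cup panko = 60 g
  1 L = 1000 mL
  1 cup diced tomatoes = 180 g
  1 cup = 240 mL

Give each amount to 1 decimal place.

mayonnaise: 4876.7 g; panko: 506.7 g; white rice: 97.6 g; diced tomatoes: 2850.0 g; vegetable broth: 2.1 L

Scaling factor: 19/3.
mayonnaise: (3 cup + 8 tbsp = 3.5 cup) × 19/3 × 220 g/cup ≈ 4876.7 g
panko: 4/3 cup × 19/3 × 60 g/cup ≈ 506.7 g
white rice: (1 tbsp + 1 tsp = 4/3 tbsp) × 19/3 ÷ 16 tbsp/cup × 185 g/cup ≈ 97.6 g
diced tomatoes: 2.5 cup × 19/3 × 180 g/cup = 2850.0 g
vegetable broth: 325 mL × 19/3 ÷ 1000 mL/L ≈ 2.1 L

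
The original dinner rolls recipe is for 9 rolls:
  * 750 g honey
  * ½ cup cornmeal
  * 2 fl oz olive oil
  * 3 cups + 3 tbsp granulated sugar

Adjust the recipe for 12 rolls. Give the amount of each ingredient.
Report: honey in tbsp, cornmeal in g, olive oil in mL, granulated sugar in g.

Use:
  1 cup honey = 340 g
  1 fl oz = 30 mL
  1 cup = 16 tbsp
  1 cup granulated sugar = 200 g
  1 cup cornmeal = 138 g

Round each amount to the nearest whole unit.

honey: 47 tbsp; cornmeal: 92 g; olive oil: 80 mL; granulated sugar: 850 g

Scaling factor: 12/9 = 4/3.
honey: 750 g × 4/3 ÷ 340 g/cup × 16 tbsp/cup ≈ 47 tbsp
cornmeal: 0.5 cup × 4/3 × 138 g/cup = 92 g
olive oil: 2 fl oz × 4/3 × 30 mL/fl oz = 80 mL
granulated sugar: (3 cup + 3 tbsp = 3.1875 cup) × 4/3 × 200 g/cup = 850 g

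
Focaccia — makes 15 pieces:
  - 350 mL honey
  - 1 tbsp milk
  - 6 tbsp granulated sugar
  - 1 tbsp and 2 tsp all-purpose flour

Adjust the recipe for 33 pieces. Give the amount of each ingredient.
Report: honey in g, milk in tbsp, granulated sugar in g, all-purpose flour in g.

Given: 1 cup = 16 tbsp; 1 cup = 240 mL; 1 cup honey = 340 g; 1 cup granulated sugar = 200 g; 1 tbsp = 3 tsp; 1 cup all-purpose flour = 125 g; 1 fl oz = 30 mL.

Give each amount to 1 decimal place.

honey: 1090.8 g; milk: 2.2 tbsp; granulated sugar: 165.0 g; all-purpose flour: 28.6 g

Scaling factor: 33/15 = 11/5 = 2.2.
honey: 350 mL × 11/5 ÷ 240 mL/cup × 340 g/cup ≈ 1090.8 g
milk: 1 tbsp × 11/5 = 2.2 tbsp
granulated sugar: 6 tbsp × 11/5 ÷ 16 tbsp/cup × 200 g/cup = 165.0 g
all-purpose flour: (1 tbsp + 2 tsp = 5/3 tbsp) × 11/5 ÷ 16 tbsp/cup × 125 g/cup ≈ 28.6 g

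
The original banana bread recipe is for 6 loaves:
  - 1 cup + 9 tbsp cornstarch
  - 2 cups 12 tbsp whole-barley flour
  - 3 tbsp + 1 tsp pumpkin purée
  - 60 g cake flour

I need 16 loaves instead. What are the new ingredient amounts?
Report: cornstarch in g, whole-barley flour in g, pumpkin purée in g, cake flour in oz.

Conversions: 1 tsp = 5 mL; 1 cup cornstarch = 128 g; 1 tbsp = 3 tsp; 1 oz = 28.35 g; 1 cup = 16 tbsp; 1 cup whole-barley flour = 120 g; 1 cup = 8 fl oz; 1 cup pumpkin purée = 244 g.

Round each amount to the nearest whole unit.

Scaling factor: 16/6 = 8/3.
cornstarch: (1 cup + 9 tbsp = 1.5625 cup) × 8/3 × 128 g/cup ≈ 533 g
whole-barley flour: (2 cup + 12 tbsp = 2.75 cup) × 8/3 × 120 g/cup = 880 g
pumpkin purée: (3 tbsp + 1 tsp = 10/3 tbsp) × 8/3 ÷ 16 tbsp/cup × 244 g/cup ≈ 136 g
cake flour: 60 g × 8/3 ÷ 28.35 g/oz ≈ 6 oz

cornstarch: 533 g; whole-barley flour: 880 g; pumpkin purée: 136 g; cake flour: 6 oz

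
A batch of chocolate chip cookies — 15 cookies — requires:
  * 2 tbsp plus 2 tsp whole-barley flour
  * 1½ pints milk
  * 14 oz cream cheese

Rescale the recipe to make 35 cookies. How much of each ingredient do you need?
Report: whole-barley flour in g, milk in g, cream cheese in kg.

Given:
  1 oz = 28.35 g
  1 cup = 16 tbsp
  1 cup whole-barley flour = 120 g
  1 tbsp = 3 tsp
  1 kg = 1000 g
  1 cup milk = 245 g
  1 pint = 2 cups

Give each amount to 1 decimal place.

Scaling factor: 35/15 = 7/3.
whole-barley flour: (2 tbsp + 2 tsp = 8/3 tbsp) × 7/3 ÷ 16 tbsp/cup × 120 g/cup ≈ 46.7 g
milk: 1.5 pint × 7/3 × 2 cup/pint × 245 g/cup = 1715.0 g
cream cheese: 14 oz × 7/3 × 28.35 g/oz ÷ 1000 g/kg ≈ 0.9 kg

whole-barley flour: 46.7 g; milk: 1715.0 g; cream cheese: 0.9 kg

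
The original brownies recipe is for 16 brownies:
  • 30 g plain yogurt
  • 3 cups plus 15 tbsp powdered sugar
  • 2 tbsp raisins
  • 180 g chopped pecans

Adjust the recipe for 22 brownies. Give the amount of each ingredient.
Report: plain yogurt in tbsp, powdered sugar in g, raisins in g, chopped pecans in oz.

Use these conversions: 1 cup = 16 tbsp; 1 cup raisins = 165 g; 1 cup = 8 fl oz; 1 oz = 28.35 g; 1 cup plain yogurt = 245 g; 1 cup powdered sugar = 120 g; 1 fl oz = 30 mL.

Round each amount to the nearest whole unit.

Scaling factor: 22/16 = 11/8 = 1.375.
plain yogurt: 30 g × 11/8 ÷ 245 g/cup × 16 tbsp/cup ≈ 3 tbsp
powdered sugar: (3 cup + 15 tbsp = 3.9375 cup) × 11/8 × 120 g/cup ≈ 650 g
raisins: 2 tbsp × 11/8 ÷ 16 tbsp/cup × 165 g/cup ≈ 28 g
chopped pecans: 180 g × 11/8 ÷ 28.35 g/oz ≈ 9 oz

plain yogurt: 3 tbsp; powdered sugar: 650 g; raisins: 28 g; chopped pecans: 9 oz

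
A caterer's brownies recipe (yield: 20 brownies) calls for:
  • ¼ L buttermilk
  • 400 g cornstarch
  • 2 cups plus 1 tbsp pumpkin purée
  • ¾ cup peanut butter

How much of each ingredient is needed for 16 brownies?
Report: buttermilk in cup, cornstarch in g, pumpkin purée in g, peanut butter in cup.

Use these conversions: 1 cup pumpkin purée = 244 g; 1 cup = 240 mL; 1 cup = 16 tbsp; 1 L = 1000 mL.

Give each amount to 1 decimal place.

Scaling factor: 16/20 = 4/5 = 0.8.
buttermilk: 0.25 L × 4/5 × 1000 mL/L ÷ 240 mL/cup ≈ 0.8 cup
cornstarch: 400 g × 4/5 = 320.0 g
pumpkin purée: (2 cup + 1 tbsp = 2.0625 cup) × 4/5 × 244 g/cup = 402.6 g
peanut butter: 0.75 cup × 4/5 = 0.6 cup

buttermilk: 0.8 cup; cornstarch: 320.0 g; pumpkin purée: 402.6 g; peanut butter: 0.6 cup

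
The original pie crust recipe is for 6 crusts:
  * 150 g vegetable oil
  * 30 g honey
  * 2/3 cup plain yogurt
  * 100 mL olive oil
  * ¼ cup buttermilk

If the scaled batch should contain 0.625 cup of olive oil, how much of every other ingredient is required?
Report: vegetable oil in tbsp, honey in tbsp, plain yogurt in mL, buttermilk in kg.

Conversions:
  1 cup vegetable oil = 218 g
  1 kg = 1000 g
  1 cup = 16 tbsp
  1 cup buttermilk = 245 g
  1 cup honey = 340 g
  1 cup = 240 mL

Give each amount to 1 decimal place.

The original recipe has 5/12 cup of olive oil, so the scaling factor is 0.625 ÷ 5/12 = 3/2 = 1.5.
vegetable oil: 150 g × 3/2 ÷ 218 g/cup × 16 tbsp/cup ≈ 16.5 tbsp
honey: 30 g × 3/2 ÷ 340 g/cup × 16 tbsp/cup ≈ 2.1 tbsp
plain yogurt: 2/3 cup × 3/2 × 240 mL/cup = 240.0 mL
buttermilk: 0.25 cup × 3/2 × 245 g/cup ÷ 1000 g/kg ≈ 0.1 kg

vegetable oil: 16.5 tbsp; honey: 2.1 tbsp; plain yogurt: 240.0 mL; buttermilk: 0.1 kg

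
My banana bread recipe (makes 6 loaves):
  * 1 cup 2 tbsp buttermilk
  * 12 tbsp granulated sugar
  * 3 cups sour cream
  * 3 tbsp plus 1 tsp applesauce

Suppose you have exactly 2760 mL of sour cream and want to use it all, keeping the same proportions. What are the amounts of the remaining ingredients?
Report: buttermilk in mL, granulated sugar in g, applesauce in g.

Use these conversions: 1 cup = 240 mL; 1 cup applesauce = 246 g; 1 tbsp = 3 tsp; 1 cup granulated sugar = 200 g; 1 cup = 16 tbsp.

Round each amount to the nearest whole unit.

buttermilk: 1035 mL; granulated sugar: 575 g; applesauce: 196 g

The original recipe has 720 mL of sour cream, so the scaling factor is 2760 ÷ 720 = 23/6.
buttermilk: (1 cup + 2 tbsp = 1.125 cup) × 23/6 × 240 mL/cup = 1035 mL
granulated sugar: 12 tbsp × 23/6 ÷ 16 tbsp/cup × 200 g/cup = 575 g
applesauce: (3 tbsp + 1 tsp = 10/3 tbsp) × 23/6 ÷ 16 tbsp/cup × 246 g/cup ≈ 196 g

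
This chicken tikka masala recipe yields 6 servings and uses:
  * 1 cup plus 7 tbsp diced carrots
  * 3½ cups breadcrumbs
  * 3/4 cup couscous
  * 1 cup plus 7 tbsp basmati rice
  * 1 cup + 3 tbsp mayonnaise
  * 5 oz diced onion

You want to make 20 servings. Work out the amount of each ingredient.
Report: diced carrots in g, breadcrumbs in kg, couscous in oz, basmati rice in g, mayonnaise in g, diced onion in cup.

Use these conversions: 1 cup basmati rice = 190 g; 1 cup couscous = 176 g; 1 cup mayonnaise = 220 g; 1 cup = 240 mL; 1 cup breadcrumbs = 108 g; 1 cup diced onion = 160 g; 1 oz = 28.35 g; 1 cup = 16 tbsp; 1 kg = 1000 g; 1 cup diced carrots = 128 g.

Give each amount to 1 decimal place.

Scaling factor: 20/6 = 10/3.
diced carrots: (1 cup + 7 tbsp = 1.4375 cup) × 10/3 × 128 g/cup ≈ 613.3 g
breadcrumbs: 3.5 cup × 10/3 × 108 g/cup ÷ 1000 g/kg ≈ 1.3 kg
couscous: 0.75 cup × 10/3 × 176 g/cup ÷ 28.35 g/oz ≈ 15.5 oz
basmati rice: (1 cup + 7 tbsp = 1.4375 cup) × 10/3 × 190 g/cup ≈ 910.4 g
mayonnaise: (1 cup + 3 tbsp = 1.1875 cup) × 10/3 × 220 g/cup ≈ 870.8 g
diced onion: 5 oz × 10/3 × 28.35 g/oz ÷ 160 g/cup ≈ 3.0 cup

diced carrots: 613.3 g; breadcrumbs: 1.3 kg; couscous: 15.5 oz; basmati rice: 910.4 g; mayonnaise: 870.8 g; diced onion: 3.0 cup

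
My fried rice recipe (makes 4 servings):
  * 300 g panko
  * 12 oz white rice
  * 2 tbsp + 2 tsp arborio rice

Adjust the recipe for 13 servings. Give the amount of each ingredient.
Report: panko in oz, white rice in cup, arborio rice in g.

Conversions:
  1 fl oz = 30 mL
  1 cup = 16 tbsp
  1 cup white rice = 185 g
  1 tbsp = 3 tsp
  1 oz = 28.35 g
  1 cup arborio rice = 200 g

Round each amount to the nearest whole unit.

Scaling factor: 13/4 = 3.25.
panko: 300 g × 13/4 ÷ 28.35 g/oz ≈ 34 oz
white rice: 12 oz × 13/4 × 28.35 g/oz ÷ 185 g/cup ≈ 6 cup
arborio rice: (2 tbsp + 2 tsp = 8/3 tbsp) × 13/4 ÷ 16 tbsp/cup × 200 g/cup ≈ 108 g

panko: 34 oz; white rice: 6 cup; arborio rice: 108 g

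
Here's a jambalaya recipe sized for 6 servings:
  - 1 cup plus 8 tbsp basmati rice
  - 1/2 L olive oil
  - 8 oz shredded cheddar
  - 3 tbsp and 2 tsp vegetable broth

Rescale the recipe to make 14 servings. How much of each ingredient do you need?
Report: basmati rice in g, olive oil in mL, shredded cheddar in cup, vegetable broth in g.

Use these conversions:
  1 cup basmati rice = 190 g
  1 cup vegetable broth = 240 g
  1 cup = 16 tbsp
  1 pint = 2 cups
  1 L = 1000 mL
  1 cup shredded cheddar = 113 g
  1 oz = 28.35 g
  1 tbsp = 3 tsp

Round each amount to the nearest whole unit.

Scaling factor: 14/6 = 7/3.
basmati rice: (1 cup + 8 tbsp = 1.5 cup) × 7/3 × 190 g/cup = 665 g
olive oil: 0.5 L × 7/3 × 1000 mL/L ≈ 1167 mL
shredded cheddar: 8 oz × 7/3 × 28.35 g/oz ÷ 113 g/cup ≈ 5 cup
vegetable broth: (3 tbsp + 2 tsp = 11/3 tbsp) × 7/3 ÷ 16 tbsp/cup × 240 g/cup ≈ 128 g

basmati rice: 665 g; olive oil: 1167 mL; shredded cheddar: 5 cup; vegetable broth: 128 g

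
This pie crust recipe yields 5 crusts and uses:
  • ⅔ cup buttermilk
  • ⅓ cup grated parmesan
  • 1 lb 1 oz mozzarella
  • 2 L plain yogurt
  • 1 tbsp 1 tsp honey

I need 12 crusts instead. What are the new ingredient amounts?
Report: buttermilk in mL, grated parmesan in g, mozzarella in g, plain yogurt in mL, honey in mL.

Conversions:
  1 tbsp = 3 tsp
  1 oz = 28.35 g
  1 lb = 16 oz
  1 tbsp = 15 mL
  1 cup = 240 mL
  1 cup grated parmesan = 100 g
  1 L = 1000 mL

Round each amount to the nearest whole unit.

Scaling factor: 12/5 = 2.4.
buttermilk: 2/3 cup × 12/5 × 240 mL/cup = 384 mL
grated parmesan: 1/3 cup × 12/5 × 100 g/cup = 80 g
mozzarella: (1 lb + 1 oz = 1.0625 lb) × 12/5 × 16 oz/lb × 28.35 g/oz ≈ 1157 g
plain yogurt: 2 L × 12/5 × 1000 mL/L = 4800 mL
honey: (1 tbsp + 1 tsp = 4/3 tbsp) × 12/5 × 15 mL/tbsp = 48 mL

buttermilk: 384 mL; grated parmesan: 80 g; mozzarella: 1157 g; plain yogurt: 4800 mL; honey: 48 mL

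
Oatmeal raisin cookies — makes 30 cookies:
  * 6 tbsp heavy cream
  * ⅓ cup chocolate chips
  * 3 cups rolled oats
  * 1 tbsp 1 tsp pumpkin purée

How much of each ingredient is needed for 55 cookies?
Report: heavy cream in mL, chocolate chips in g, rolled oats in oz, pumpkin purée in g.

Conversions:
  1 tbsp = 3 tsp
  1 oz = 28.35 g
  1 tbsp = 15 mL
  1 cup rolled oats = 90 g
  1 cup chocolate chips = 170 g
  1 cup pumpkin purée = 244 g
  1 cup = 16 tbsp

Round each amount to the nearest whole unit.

heavy cream: 165 mL; chocolate chips: 104 g; rolled oats: 17 oz; pumpkin purée: 37 g

Scaling factor: 55/30 = 11/6.
heavy cream: 6 tbsp × 11/6 × 15 mL/tbsp = 165 mL
chocolate chips: 1/3 cup × 11/6 × 170 g/cup ≈ 104 g
rolled oats: 3 cup × 11/6 × 90 g/cup ÷ 28.35 g/oz ≈ 17 oz
pumpkin purée: (1 tbsp + 1 tsp = 4/3 tbsp) × 11/6 ÷ 16 tbsp/cup × 244 g/cup ≈ 37 g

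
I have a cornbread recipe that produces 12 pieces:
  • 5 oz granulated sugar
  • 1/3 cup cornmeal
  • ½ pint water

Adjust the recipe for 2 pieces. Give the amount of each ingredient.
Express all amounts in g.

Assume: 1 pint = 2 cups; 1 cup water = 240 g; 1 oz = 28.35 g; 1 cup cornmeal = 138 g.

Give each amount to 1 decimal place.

granulated sugar: 23.6 g; cornmeal: 7.7 g; water: 40.0 g

Scaling factor: 2/12 = 1/6.
granulated sugar: 5 oz × 1/6 × 28.35 g/oz ≈ 23.6 g
cornmeal: 1/3 cup × 1/6 × 138 g/cup ≈ 7.7 g
water: 0.5 pint × 1/6 × 2 cup/pint × 240 g/cup = 40.0 g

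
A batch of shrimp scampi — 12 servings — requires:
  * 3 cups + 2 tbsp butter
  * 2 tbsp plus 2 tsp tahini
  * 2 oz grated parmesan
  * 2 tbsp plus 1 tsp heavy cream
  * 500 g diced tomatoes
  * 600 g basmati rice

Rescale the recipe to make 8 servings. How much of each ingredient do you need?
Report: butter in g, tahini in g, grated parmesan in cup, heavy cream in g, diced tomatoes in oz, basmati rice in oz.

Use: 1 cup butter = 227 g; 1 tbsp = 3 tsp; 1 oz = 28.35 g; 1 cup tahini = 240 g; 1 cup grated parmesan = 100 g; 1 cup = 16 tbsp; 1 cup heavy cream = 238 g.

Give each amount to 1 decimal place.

butter: 472.9 g; tahini: 26.7 g; grated parmesan: 0.4 cup; heavy cream: 23.1 g; diced tomatoes: 11.8 oz; basmati rice: 14.1 oz

Scaling factor: 8/12 = 2/3.
butter: (3 cup + 2 tbsp = 3.125 cup) × 2/3 × 227 g/cup ≈ 472.9 g
tahini: (2 tbsp + 2 tsp = 8/3 tbsp) × 2/3 ÷ 16 tbsp/cup × 240 g/cup ≈ 26.7 g
grated parmesan: 2 oz × 2/3 × 28.35 g/oz ÷ 100 g/cup ≈ 0.4 cup
heavy cream: (2 tbsp + 1 tsp = 7/3 tbsp) × 2/3 ÷ 16 tbsp/cup × 238 g/cup ≈ 23.1 g
diced tomatoes: 500 g × 2/3 ÷ 28.35 g/oz ≈ 11.8 oz
basmati rice: 600 g × 2/3 ÷ 28.35 g/oz ≈ 14.1 oz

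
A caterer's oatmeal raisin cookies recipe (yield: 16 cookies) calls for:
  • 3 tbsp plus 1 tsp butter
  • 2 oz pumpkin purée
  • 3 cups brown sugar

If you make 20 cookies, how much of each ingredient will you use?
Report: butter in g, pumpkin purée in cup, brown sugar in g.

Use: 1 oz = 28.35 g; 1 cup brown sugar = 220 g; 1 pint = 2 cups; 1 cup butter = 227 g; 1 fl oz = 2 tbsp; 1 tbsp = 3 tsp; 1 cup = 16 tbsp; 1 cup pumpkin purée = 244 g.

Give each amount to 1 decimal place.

butter: 59.1 g; pumpkin purée: 0.3 cup; brown sugar: 825.0 g

Scaling factor: 20/16 = 5/4 = 1.25.
butter: (3 tbsp + 1 tsp = 10/3 tbsp) × 5/4 ÷ 16 tbsp/cup × 227 g/cup ≈ 59.1 g
pumpkin purée: 2 oz × 5/4 × 28.35 g/oz ÷ 244 g/cup ≈ 0.3 cup
brown sugar: 3 cup × 5/4 × 220 g/cup = 825.0 g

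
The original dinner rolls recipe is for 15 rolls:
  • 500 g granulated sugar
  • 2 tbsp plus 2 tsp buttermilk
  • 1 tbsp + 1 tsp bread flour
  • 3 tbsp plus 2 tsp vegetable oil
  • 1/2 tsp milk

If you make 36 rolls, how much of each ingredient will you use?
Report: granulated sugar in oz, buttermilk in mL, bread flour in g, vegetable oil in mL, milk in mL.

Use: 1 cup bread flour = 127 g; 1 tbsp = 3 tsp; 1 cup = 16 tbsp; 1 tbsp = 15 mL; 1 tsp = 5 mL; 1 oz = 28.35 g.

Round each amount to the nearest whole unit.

granulated sugar: 42 oz; buttermilk: 96 mL; bread flour: 25 g; vegetable oil: 132 mL; milk: 6 mL

Scaling factor: 36/15 = 12/5 = 2.4.
granulated sugar: 500 g × 12/5 ÷ 28.35 g/oz ≈ 42 oz
buttermilk: (2 tbsp + 2 tsp = 8/3 tbsp) × 12/5 × 15 mL/tbsp = 96 mL
bread flour: (1 tbsp + 1 tsp = 4/3 tbsp) × 12/5 ÷ 16 tbsp/cup × 127 g/cup ≈ 25 g
vegetable oil: (3 tbsp + 2 tsp = 11/3 tbsp) × 12/5 × 15 mL/tbsp = 132 mL
milk: 0.5 tsp × 12/5 × 5 mL/tsp = 6 mL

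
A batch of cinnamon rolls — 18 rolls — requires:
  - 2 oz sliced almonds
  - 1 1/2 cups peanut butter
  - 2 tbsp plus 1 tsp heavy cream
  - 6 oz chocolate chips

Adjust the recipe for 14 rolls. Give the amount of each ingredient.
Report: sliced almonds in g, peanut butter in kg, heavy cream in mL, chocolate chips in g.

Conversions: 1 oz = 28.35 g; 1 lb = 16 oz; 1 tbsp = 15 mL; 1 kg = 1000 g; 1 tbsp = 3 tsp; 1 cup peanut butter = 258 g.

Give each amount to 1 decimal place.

Scaling factor: 14/18 = 7/9.
sliced almonds: 2 oz × 7/9 × 28.35 g/oz = 44.1 g
peanut butter: 1.5 cup × 7/9 × 258 g/cup ÷ 1000 g/kg ≈ 0.3 kg
heavy cream: (2 tbsp + 1 tsp = 7/3 tbsp) × 7/9 × 15 mL/tbsp ≈ 27.2 mL
chocolate chips: 6 oz × 7/9 × 28.35 g/oz = 132.3 g

sliced almonds: 44.1 g; peanut butter: 0.3 kg; heavy cream: 27.2 mL; chocolate chips: 132.3 g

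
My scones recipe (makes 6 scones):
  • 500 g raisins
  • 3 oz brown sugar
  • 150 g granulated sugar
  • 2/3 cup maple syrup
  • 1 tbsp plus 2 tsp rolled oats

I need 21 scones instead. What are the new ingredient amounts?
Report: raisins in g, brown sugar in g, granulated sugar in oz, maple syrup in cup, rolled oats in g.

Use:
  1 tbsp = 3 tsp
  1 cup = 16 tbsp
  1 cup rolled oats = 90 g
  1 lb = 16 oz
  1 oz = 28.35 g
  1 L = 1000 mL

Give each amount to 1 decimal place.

raisins: 1750.0 g; brown sugar: 297.7 g; granulated sugar: 18.5 oz; maple syrup: 2.3 cup; rolled oats: 32.8 g

Scaling factor: 21/6 = 7/2 = 3.5.
raisins: 500 g × 7/2 = 1750.0 g
brown sugar: 3 oz × 7/2 × 28.35 g/oz ≈ 297.7 g
granulated sugar: 150 g × 7/2 ÷ 28.35 g/oz ≈ 18.5 oz
maple syrup: 2/3 cup × 7/2 ≈ 2.3 cup
rolled oats: (1 tbsp + 2 tsp = 5/3 tbsp) × 7/2 ÷ 16 tbsp/cup × 90 g/cup ≈ 32.8 g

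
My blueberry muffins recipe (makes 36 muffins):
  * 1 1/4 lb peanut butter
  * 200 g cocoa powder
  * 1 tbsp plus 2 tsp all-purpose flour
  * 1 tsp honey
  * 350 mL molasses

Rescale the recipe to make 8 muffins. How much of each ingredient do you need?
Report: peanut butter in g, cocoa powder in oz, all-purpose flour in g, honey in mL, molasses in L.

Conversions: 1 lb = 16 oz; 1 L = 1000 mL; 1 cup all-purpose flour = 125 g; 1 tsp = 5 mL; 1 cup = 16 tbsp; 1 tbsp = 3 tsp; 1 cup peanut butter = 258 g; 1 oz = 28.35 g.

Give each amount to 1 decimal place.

peanut butter: 126.0 g; cocoa powder: 1.6 oz; all-purpose flour: 2.9 g; honey: 1.1 mL; molasses: 0.1 L

Scaling factor: 8/36 = 2/9.
peanut butter: 1.25 lb × 2/9 × 16 oz/lb × 28.35 g/oz = 126.0 g
cocoa powder: 200 g × 2/9 ÷ 28.35 g/oz ≈ 1.6 oz
all-purpose flour: (1 tbsp + 2 tsp = 5/3 tbsp) × 2/9 ÷ 16 tbsp/cup × 125 g/cup ≈ 2.9 g
honey: 1 tsp × 2/9 × 5 mL/tsp ≈ 1.1 mL
molasses: 350 mL × 2/9 ÷ 1000 mL/L ≈ 0.1 L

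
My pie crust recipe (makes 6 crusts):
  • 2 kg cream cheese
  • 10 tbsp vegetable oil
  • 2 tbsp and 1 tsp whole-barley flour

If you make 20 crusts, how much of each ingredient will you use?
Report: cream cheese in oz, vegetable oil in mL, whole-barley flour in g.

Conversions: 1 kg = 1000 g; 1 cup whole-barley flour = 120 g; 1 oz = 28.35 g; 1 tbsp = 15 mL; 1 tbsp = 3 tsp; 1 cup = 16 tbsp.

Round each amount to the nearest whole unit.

Scaling factor: 20/6 = 10/3.
cream cheese: 2 kg × 10/3 × 1000 g/kg ÷ 28.35 g/oz ≈ 235 oz
vegetable oil: 10 tbsp × 10/3 × 15 mL/tbsp = 500 mL
whole-barley flour: (2 tbsp + 1 tsp = 7/3 tbsp) × 10/3 ÷ 16 tbsp/cup × 120 g/cup ≈ 58 g

cream cheese: 235 oz; vegetable oil: 500 mL; whole-barley flour: 58 g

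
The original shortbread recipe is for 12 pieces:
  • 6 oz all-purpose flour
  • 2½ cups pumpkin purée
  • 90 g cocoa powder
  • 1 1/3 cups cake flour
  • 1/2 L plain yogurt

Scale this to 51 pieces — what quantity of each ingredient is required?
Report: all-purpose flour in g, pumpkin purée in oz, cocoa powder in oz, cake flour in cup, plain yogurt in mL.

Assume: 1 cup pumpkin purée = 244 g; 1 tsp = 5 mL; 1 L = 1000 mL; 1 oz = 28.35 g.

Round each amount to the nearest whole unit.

all-purpose flour: 723 g; pumpkin purée: 91 oz; cocoa powder: 13 oz; cake flour: 6 cup; plain yogurt: 2125 mL

Scaling factor: 51/12 = 17/4 = 4.25.
all-purpose flour: 6 oz × 17/4 × 28.35 g/oz ≈ 723 g
pumpkin purée: 2.5 cup × 17/4 × 244 g/cup ÷ 28.35 g/oz ≈ 91 oz
cocoa powder: 90 g × 17/4 ÷ 28.35 g/oz ≈ 13 oz
cake flour: 4/3 cup × 17/4 ≈ 6 cup
plain yogurt: 0.5 L × 17/4 × 1000 mL/L = 2125 mL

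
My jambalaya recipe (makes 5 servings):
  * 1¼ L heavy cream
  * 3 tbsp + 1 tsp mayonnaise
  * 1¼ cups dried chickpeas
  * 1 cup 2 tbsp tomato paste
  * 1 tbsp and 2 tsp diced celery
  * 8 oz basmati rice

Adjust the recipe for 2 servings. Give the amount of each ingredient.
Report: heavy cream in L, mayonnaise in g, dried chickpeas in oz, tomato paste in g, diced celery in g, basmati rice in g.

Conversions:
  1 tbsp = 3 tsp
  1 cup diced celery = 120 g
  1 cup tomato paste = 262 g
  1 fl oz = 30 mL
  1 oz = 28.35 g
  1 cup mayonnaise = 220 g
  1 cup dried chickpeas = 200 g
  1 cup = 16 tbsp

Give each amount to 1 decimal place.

Scaling factor: 2/5 = 0.4.
heavy cream: 1.25 L × 2/5 = 0.5 L
mayonnaise: (3 tbsp + 1 tsp = 10/3 tbsp) × 2/5 ÷ 16 tbsp/cup × 220 g/cup ≈ 18.3 g
dried chickpeas: 1.25 cup × 2/5 × 200 g/cup ÷ 28.35 g/oz ≈ 3.5 oz
tomato paste: (1 cup + 2 tbsp = 1.125 cup) × 2/5 × 262 g/cup = 117.9 g
diced celery: (1 tbsp + 2 tsp = 5/3 tbsp) × 2/5 ÷ 16 tbsp/cup × 120 g/cup = 5.0 g
basmati rice: 8 oz × 2/5 × 28.35 g/oz ≈ 90.7 g

heavy cream: 0.5 L; mayonnaise: 18.3 g; dried chickpeas: 3.5 oz; tomato paste: 117.9 g; diced celery: 5.0 g; basmati rice: 90.7 g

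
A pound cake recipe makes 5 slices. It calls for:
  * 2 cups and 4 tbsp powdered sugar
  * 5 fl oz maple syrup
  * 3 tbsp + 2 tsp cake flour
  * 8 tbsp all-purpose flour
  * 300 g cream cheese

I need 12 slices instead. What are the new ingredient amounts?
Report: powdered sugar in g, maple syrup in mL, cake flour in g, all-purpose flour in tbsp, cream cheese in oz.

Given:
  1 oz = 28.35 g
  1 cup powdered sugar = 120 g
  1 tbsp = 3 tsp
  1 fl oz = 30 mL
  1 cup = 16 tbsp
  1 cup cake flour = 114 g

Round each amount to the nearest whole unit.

powdered sugar: 648 g; maple syrup: 360 mL; cake flour: 63 g; all-purpose flour: 19 tbsp; cream cheese: 25 oz

Scaling factor: 12/5 = 2.4.
powdered sugar: (2 cup + 4 tbsp = 2.25 cup) × 12/5 × 120 g/cup = 648 g
maple syrup: 5 fl oz × 12/5 × 30 mL/fl oz = 360 mL
cake flour: (3 tbsp + 2 tsp = 11/3 tbsp) × 12/5 ÷ 16 tbsp/cup × 114 g/cup ≈ 63 g
all-purpose flour: 8 tbsp × 12/5 ≈ 19 tbsp
cream cheese: 300 g × 12/5 ÷ 28.35 g/oz ≈ 25 oz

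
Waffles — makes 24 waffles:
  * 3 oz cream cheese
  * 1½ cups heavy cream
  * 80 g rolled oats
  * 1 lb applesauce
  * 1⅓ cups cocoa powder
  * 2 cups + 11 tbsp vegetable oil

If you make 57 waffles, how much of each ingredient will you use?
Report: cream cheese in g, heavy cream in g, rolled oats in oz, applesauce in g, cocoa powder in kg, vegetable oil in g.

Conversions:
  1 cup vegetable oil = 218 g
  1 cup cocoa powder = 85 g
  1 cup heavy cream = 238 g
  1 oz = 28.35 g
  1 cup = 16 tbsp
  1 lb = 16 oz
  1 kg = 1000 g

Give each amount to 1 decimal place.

cream cheese: 202.0 g; heavy cream: 847.9 g; rolled oats: 6.7 oz; applesauce: 1077.3 g; cocoa powder: 0.3 kg; vegetable oil: 1391.5 g

Scaling factor: 57/24 = 19/8 = 2.375.
cream cheese: 3 oz × 19/8 × 28.35 g/oz ≈ 202.0 g
heavy cream: 1.5 cup × 19/8 × 238 g/cup ≈ 847.9 g
rolled oats: 80 g × 19/8 ÷ 28.35 g/oz ≈ 6.7 oz
applesauce: 1 lb × 19/8 × 16 oz/lb × 28.35 g/oz = 1077.3 g
cocoa powder: 4/3 cup × 19/8 × 85 g/cup ÷ 1000 g/kg ≈ 0.3 kg
vegetable oil: (2 cup + 11 tbsp = 2.6875 cup) × 19/8 × 218 g/cup ≈ 1391.5 g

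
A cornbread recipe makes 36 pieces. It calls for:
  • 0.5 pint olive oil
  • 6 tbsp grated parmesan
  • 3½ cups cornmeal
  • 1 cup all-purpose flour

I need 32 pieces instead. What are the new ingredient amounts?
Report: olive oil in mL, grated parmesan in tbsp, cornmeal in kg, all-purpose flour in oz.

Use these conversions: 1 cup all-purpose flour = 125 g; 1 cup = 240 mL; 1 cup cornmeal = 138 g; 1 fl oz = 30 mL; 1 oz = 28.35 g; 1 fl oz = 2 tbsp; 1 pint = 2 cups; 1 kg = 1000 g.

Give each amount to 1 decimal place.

olive oil: 213.3 mL; grated parmesan: 5.3 tbsp; cornmeal: 0.4 kg; all-purpose flour: 3.9 oz

Scaling factor: 32/36 = 8/9.
olive oil: 0.5 pint × 8/9 × 2 cup/pint × 240 mL/cup ≈ 213.3 mL
grated parmesan: 6 tbsp × 8/9 ≈ 5.3 tbsp
cornmeal: 3.5 cup × 8/9 × 138 g/cup ÷ 1000 g/kg ≈ 0.4 kg
all-purpose flour: 1 cup × 8/9 × 125 g/cup ÷ 28.35 g/oz ≈ 3.9 oz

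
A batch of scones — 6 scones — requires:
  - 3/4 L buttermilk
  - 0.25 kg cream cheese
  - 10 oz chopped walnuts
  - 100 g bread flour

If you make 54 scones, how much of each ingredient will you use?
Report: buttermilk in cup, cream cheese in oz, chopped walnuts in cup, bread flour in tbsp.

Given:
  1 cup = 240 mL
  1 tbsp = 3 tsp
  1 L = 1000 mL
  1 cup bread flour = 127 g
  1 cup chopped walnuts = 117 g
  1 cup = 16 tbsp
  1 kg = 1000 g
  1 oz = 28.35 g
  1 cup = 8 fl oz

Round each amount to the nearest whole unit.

Scaling factor: 54/6 = 9.
buttermilk: 0.75 L × 9 × 1000 mL/L ÷ 240 mL/cup ≈ 28 cup
cream cheese: 0.25 kg × 9 × 1000 g/kg ÷ 28.35 g/oz ≈ 79 oz
chopped walnuts: 10 oz × 9 × 28.35 g/oz ÷ 117 g/cup ≈ 22 cup
bread flour: 100 g × 9 ÷ 127 g/cup × 16 tbsp/cup ≈ 113 tbsp

buttermilk: 28 cup; cream cheese: 79 oz; chopped walnuts: 22 cup; bread flour: 113 tbsp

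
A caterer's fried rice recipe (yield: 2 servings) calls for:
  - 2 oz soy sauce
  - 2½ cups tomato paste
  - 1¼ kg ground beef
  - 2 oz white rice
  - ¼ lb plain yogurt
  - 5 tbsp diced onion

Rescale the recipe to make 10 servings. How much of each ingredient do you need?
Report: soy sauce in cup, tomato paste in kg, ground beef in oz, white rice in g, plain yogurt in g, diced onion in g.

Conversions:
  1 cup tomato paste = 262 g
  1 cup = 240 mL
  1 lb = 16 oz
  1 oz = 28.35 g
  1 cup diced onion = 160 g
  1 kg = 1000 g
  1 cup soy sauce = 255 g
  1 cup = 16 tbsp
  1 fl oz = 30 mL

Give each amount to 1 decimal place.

Scaling factor: 10/2 = 5.
soy sauce: 2 oz × 5 × 28.35 g/oz ÷ 255 g/cup ≈ 1.1 cup
tomato paste: 2.5 cup × 5 × 262 g/cup ÷ 1000 g/kg ≈ 3.3 kg
ground beef: 1.25 kg × 5 × 1000 g/kg ÷ 28.35 g/oz ≈ 220.5 oz
white rice: 2 oz × 5 × 28.35 g/oz = 283.5 g
plain yogurt: 0.25 lb × 5 × 16 oz/lb × 28.35 g/oz = 567.0 g
diced onion: 5 tbsp × 5 ÷ 16 tbsp/cup × 160 g/cup = 250.0 g

soy sauce: 1.1 cup; tomato paste: 3.3 kg; ground beef: 220.5 oz; white rice: 283.5 g; plain yogurt: 567.0 g; diced onion: 250.0 g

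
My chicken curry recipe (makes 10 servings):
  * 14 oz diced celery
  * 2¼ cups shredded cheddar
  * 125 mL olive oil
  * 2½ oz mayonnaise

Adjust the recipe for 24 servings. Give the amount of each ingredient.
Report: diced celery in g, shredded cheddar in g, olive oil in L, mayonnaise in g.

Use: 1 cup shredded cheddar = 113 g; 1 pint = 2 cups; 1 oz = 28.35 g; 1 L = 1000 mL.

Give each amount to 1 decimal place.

Scaling factor: 24/10 = 12/5 = 2.4.
diced celery: 14 oz × 12/5 × 28.35 g/oz ≈ 952.6 g
shredded cheddar: 2.25 cup × 12/5 × 113 g/cup = 610.2 g
olive oil: 125 mL × 12/5 ÷ 1000 mL/L = 0.3 L
mayonnaise: 2.5 oz × 12/5 × 28.35 g/oz = 170.1 g

diced celery: 952.6 g; shredded cheddar: 610.2 g; olive oil: 0.3 L; mayonnaise: 170.1 g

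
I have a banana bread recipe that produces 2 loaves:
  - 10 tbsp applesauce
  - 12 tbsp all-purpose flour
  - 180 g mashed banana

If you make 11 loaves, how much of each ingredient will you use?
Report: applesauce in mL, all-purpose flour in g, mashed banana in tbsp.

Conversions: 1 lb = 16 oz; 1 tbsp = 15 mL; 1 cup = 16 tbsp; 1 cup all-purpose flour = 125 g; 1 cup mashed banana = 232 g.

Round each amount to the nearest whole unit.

applesauce: 825 mL; all-purpose flour: 516 g; mashed banana: 68 tbsp

Scaling factor: 11/2 = 5.5.
applesauce: 10 tbsp × 11/2 × 15 mL/tbsp = 825 mL
all-purpose flour: 12 tbsp × 11/2 ÷ 16 tbsp/cup × 125 g/cup ≈ 516 g
mashed banana: 180 g × 11/2 ÷ 232 g/cup × 16 tbsp/cup ≈ 68 tbsp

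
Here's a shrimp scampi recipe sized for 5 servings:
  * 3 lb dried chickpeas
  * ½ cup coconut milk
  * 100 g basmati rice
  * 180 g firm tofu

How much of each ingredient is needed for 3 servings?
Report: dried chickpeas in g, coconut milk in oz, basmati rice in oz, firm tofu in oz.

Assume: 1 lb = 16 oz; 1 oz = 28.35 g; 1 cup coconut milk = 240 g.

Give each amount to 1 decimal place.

Scaling factor: 3/5 = 0.6.
dried chickpeas: 3 lb × 3/5 × 16 oz/lb × 28.35 g/oz ≈ 816.5 g
coconut milk: 0.5 cup × 3/5 × 240 g/cup ÷ 28.35 g/oz ≈ 2.5 oz
basmati rice: 100 g × 3/5 ÷ 28.35 g/oz ≈ 2.1 oz
firm tofu: 180 g × 3/5 ÷ 28.35 g/oz ≈ 3.8 oz

dried chickpeas: 816.5 g; coconut milk: 2.5 oz; basmati rice: 2.1 oz; firm tofu: 3.8 oz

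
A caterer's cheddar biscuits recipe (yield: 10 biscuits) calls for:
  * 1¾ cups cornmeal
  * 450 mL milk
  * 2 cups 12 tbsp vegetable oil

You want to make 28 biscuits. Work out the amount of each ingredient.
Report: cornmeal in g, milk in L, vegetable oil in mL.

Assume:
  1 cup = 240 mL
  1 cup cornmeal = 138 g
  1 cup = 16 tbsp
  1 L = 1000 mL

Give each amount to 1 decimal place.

cornmeal: 676.2 g; milk: 1.3 L; vegetable oil: 1848.0 mL

Scaling factor: 28/10 = 14/5 = 2.8.
cornmeal: 1.75 cup × 14/5 × 138 g/cup = 676.2 g
milk: 450 mL × 14/5 ÷ 1000 mL/L ≈ 1.3 L
vegetable oil: (2 cup + 12 tbsp = 2.75 cup) × 14/5 × 240 mL/cup = 1848.0 mL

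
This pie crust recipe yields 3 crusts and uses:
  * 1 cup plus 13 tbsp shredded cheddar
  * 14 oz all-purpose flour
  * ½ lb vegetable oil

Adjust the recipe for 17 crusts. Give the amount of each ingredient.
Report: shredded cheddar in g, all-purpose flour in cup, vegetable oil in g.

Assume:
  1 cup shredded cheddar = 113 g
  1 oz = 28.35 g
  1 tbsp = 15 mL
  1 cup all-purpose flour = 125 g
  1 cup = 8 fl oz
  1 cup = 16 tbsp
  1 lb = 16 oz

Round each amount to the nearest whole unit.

shredded cheddar: 1161 g; all-purpose flour: 18 cup; vegetable oil: 1285 g

Scaling factor: 17/3.
shredded cheddar: (1 cup + 13 tbsp = 1.8125 cup) × 17/3 × 113 g/cup ≈ 1161 g
all-purpose flour: 14 oz × 17/3 × 28.35 g/oz ÷ 125 g/cup ≈ 18 cup
vegetable oil: 0.5 lb × 17/3 × 16 oz/lb × 28.35 g/oz ≈ 1285 g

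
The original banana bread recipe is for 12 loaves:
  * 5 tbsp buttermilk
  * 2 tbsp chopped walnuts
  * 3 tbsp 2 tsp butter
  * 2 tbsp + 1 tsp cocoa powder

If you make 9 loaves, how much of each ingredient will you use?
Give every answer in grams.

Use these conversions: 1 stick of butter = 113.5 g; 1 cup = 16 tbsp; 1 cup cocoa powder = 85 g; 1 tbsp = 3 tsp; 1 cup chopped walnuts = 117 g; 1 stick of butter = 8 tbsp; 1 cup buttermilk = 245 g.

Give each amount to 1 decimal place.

Scaling factor: 9/12 = 3/4 = 0.75.
buttermilk: 5 tbsp × 3/4 ÷ 16 tbsp/cup × 245 g/cup ≈ 57.4 g
chopped walnuts: 2 tbsp × 3/4 ÷ 16 tbsp/cup × 117 g/cup ≈ 11.0 g
butter: (3 tbsp + 2 tsp = 11/3 tbsp) × 3/4 ÷ 8 tbsp/stick × 113.5 g/stick ≈ 39.0 g
cocoa powder: (2 tbsp + 1 tsp = 7/3 tbsp) × 3/4 ÷ 16 tbsp/cup × 85 g/cup ≈ 9.3 g

buttermilk: 57.4 g; chopped walnuts: 11.0 g; butter: 39.0 g; cocoa powder: 9.3 g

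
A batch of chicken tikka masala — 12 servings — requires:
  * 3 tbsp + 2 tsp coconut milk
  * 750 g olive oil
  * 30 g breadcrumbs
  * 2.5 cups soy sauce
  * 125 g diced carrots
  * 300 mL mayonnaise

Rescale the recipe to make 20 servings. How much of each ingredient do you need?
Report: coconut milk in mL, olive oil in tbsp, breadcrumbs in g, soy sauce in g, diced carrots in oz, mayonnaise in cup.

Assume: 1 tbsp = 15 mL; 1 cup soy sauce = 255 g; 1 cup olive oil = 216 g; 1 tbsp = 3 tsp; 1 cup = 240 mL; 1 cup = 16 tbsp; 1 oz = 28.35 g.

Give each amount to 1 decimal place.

coconut milk: 91.7 mL; olive oil: 92.6 tbsp; breadcrumbs: 50.0 g; soy sauce: 1062.5 g; diced carrots: 7.3 oz; mayonnaise: 2.1 cup

Scaling factor: 20/12 = 5/3.
coconut milk: (3 tbsp + 2 tsp = 11/3 tbsp) × 5/3 × 15 mL/tbsp ≈ 91.7 mL
olive oil: 750 g × 5/3 ÷ 216 g/cup × 16 tbsp/cup ≈ 92.6 tbsp
breadcrumbs: 30 g × 5/3 = 50.0 g
soy sauce: 2.5 cup × 5/3 × 255 g/cup = 1062.5 g
diced carrots: 125 g × 5/3 ÷ 28.35 g/oz ≈ 7.3 oz
mayonnaise: 300 mL × 5/3 ÷ 240 mL/cup ≈ 2.1 cup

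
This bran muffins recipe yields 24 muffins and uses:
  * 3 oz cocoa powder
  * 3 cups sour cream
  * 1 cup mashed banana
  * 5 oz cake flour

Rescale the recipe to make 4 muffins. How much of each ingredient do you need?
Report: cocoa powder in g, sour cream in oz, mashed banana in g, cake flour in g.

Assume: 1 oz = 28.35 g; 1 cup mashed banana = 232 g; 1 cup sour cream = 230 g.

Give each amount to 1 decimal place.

cocoa powder: 14.2 g; sour cream: 4.1 oz; mashed banana: 38.7 g; cake flour: 23.6 g

Scaling factor: 4/24 = 1/6.
cocoa powder: 3 oz × 1/6 × 28.35 g/oz ≈ 14.2 g
sour cream: 3 cup × 1/6 × 230 g/cup ÷ 28.35 g/oz ≈ 4.1 oz
mashed banana: 1 cup × 1/6 × 232 g/cup ≈ 38.7 g
cake flour: 5 oz × 1/6 × 28.35 g/oz ≈ 23.6 g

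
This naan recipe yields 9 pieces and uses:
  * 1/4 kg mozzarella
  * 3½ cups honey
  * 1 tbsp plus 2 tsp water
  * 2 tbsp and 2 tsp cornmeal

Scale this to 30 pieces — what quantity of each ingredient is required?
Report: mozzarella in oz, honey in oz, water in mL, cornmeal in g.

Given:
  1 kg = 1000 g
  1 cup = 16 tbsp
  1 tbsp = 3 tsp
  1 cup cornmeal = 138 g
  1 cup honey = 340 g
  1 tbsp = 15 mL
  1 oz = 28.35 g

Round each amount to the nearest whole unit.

Scaling factor: 30/9 = 10/3.
mozzarella: 0.25 kg × 10/3 × 1000 g/kg ÷ 28.35 g/oz ≈ 29 oz
honey: 3.5 cup × 10/3 × 340 g/cup ÷ 28.35 g/oz ≈ 140 oz
water: (1 tbsp + 2 tsp = 5/3 tbsp) × 10/3 × 15 mL/tbsp ≈ 83 mL
cornmeal: (2 tbsp + 2 tsp = 8/3 tbsp) × 10/3 ÷ 16 tbsp/cup × 138 g/cup ≈ 77 g

mozzarella: 29 oz; honey: 140 oz; water: 83 mL; cornmeal: 77 g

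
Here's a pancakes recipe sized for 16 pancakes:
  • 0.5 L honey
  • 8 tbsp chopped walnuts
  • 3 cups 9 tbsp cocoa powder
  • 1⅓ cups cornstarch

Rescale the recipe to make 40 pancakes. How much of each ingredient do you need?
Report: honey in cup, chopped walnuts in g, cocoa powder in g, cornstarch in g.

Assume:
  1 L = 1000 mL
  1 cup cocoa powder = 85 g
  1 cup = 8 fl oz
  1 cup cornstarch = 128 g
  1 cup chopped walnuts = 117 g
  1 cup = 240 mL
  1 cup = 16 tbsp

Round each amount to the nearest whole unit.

Scaling factor: 40/16 = 5/2 = 2.5.
honey: 0.5 L × 5/2 × 1000 mL/L ÷ 240 mL/cup ≈ 5 cup
chopped walnuts: 8 tbsp × 5/2 ÷ 16 tbsp/cup × 117 g/cup ≈ 146 g
cocoa powder: (3 cup + 9 tbsp = 3.5625 cup) × 5/2 × 85 g/cup ≈ 757 g
cornstarch: 4/3 cup × 5/2 × 128 g/cup ≈ 427 g

honey: 5 cup; chopped walnuts: 146 g; cocoa powder: 757 g; cornstarch: 427 g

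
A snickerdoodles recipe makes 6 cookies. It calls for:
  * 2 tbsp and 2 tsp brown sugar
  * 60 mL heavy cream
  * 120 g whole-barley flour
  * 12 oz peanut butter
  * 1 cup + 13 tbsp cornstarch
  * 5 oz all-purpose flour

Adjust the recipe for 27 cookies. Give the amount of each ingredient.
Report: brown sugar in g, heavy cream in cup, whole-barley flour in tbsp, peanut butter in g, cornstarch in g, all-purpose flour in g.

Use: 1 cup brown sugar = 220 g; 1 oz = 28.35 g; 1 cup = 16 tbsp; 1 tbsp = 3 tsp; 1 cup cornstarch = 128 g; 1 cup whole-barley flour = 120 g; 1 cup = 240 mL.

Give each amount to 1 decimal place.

brown sugar: 165.0 g; heavy cream: 1.1 cup; whole-barley flour: 72.0 tbsp; peanut butter: 1530.9 g; cornstarch: 1044.0 g; all-purpose flour: 637.9 g

Scaling factor: 27/6 = 9/2 = 4.5.
brown sugar: (2 tbsp + 2 tsp = 8/3 tbsp) × 9/2 ÷ 16 tbsp/cup × 220 g/cup = 165.0 g
heavy cream: 60 mL × 9/2 ÷ 240 mL/cup ≈ 1.1 cup
whole-barley flour: 120 g × 9/2 ÷ 120 g/cup × 16 tbsp/cup = 72.0 tbsp
peanut butter: 12 oz × 9/2 × 28.35 g/oz = 1530.9 g
cornstarch: (1 cup + 13 tbsp = 1.8125 cup) × 9/2 × 128 g/cup = 1044.0 g
all-purpose flour: 5 oz × 9/2 × 28.35 g/oz ≈ 637.9 g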